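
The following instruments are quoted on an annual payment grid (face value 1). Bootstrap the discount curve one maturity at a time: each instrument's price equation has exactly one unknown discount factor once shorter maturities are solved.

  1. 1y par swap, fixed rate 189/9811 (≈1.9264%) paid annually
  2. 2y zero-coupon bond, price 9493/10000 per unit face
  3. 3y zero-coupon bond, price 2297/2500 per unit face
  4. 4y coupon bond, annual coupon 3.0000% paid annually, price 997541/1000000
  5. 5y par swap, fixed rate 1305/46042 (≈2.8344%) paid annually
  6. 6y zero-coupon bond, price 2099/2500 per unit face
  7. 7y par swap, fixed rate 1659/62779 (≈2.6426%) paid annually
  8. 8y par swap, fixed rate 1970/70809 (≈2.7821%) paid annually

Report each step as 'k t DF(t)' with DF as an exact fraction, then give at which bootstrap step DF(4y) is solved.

1 1 9811/10000
2 2 9493/10000
3 3 2297/2500
4 4 1771/2000
5 5 1739/2000
6 6 2099/2500
7 7 8341/10000
8 8 803/1000
DF(4y) is solved at step 4

step 1 [1y] swap r/1=189/9811: DF=(1 − 189/9811·(0))/(1+189/9811) = 9811/10000 ≈ 0.981100
step 2 [2y] zero: DF = P = 9493/10000 ≈ 0.949300
step 3 [3y] zero: DF = P = 2297/2500 ≈ 0.918800
step 4 [4y] bond c/1=3/100: DF=(997541/1000000 − 3/100·(0.981100+0.949300+0.918800))/(1+3/100) = 1771/2000 ≈ 0.885500
step 5 [5y] swap r/1=1305/46042: DF=(1 − 1305/46042·(0.981100+0.949300+0.918800+0.885500))/(1+1305/46042) = 1739/2000 ≈ 0.869500
step 6 [6y] zero: DF = P = 2099/2500 ≈ 0.839600
step 7 [7y] swap r/1=1659/62779: DF=(1 − 1659/62779·(0.981100+0.949300+0.918800+0.885500+0.869500+0.839600))/(1+1659/62779) = 8341/10000 ≈ 0.834100
step 8 [8y] swap r/1=1970/70809: DF=(1 − 1970/70809·(0.981100+0.949300+0.918800+0.885500+0.869500+0.839600+0.834100))/(1+1970/70809) = 803/1000 ≈ 0.803000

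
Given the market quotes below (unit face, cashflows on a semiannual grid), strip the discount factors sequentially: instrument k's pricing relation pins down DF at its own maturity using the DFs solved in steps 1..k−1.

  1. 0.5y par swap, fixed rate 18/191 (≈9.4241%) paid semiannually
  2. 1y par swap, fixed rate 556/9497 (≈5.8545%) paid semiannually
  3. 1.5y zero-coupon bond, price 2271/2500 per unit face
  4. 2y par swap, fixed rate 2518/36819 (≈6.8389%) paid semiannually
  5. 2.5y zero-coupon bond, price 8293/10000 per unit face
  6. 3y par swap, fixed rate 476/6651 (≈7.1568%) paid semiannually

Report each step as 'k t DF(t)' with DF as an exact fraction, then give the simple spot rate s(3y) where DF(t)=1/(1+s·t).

step 1 [0.5y] swap r/2=9/191: DF=(1 − 9/191·(0))/(1+9/191) = 191/200 ≈ 0.955000
step 2 [1y] swap r/2=278/9497: DF=(1 − 278/9497·(0.955000))/(1+278/9497) = 2361/2500 ≈ 0.944400
step 3 [1.5y] zero: DF = P = 2271/2500 ≈ 0.908400
step 4 [2y] swap r/2=1259/36819: DF=(1 − 1259/36819·(0.955000+0.944400+0.908400))/(1+1259/36819) = 8741/10000 ≈ 0.874100
step 5 [2.5y] zero: DF = P = 8293/10000 ≈ 0.829300
step 6 [3y] swap r/2=238/6651: DF=(1 − 238/6651·(0.955000+0.944400+0.908400+0.874100+0.829300))/(1+238/6651) = 506/625 ≈ 0.809600

1 1/2 191/200
2 1 2361/2500
3 3/2 2271/2500
4 2 8741/10000
5 5/2 8293/10000
6 3 506/625
s(3y) = (1/(506/625) − 1)/(3) = 119/1518 ≈ 7.8393%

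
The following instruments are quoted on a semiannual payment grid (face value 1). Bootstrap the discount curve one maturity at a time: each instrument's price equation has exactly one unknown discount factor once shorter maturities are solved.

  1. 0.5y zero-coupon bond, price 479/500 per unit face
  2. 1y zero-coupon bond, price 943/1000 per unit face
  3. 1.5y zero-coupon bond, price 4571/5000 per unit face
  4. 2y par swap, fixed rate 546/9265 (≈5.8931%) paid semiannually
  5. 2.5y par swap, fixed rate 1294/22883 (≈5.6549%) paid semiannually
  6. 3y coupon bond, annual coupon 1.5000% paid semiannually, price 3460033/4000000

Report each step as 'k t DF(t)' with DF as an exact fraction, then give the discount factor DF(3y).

1 1/2 479/500
2 1 943/1000
3 3/2 4571/5000
4 2 2227/2500
5 5/2 4353/5000
6 3 1649/2000
DF(3y) = 1649/2000 ≈ 0.824500

step 1 [0.5y] zero: DF = P = 479/500 ≈ 0.958000
step 2 [1y] zero: DF = P = 943/1000 ≈ 0.943000
step 3 [1.5y] zero: DF = P = 4571/5000 ≈ 0.914200
step 4 [2y] swap r/2=273/9265: DF=(1 − 273/9265·(0.958000+0.943000+0.914200))/(1+273/9265) = 2227/2500 ≈ 0.890800
step 5 [2.5y] swap r/2=647/22883: DF=(1 − 647/22883·(0.958000+0.943000+0.914200+0.890800))/(1+647/22883) = 4353/5000 ≈ 0.870600
step 6 [3y] bond c/2=3/400: DF=(3460033/4000000 − 3/400·(0.958000+0.943000+0.914200+0.890800+0.870600))/(1+3/400) = 1649/2000 ≈ 0.824500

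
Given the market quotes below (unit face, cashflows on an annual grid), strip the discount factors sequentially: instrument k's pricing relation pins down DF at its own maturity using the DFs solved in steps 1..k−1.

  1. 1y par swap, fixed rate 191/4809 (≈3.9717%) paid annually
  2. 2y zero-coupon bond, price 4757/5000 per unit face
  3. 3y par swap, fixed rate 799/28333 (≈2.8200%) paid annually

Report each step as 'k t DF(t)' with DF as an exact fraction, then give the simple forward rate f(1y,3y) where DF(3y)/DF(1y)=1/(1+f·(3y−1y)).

1 1 4809/5000
2 2 4757/5000
3 3 9201/10000
f(1y,3y) = ((4809/5000)/(9201/10000) − 1)/(2) = 139/6134 ≈ 2.2661%

step 1 [1y] swap r/1=191/4809: DF=(1 − 191/4809·(0))/(1+191/4809) = 4809/5000 ≈ 0.961800
step 2 [2y] zero: DF = P = 4757/5000 ≈ 0.951400
step 3 [3y] swap r/1=799/28333: DF=(1 − 799/28333·(0.961800+0.951400))/(1+799/28333) = 9201/10000 ≈ 0.920100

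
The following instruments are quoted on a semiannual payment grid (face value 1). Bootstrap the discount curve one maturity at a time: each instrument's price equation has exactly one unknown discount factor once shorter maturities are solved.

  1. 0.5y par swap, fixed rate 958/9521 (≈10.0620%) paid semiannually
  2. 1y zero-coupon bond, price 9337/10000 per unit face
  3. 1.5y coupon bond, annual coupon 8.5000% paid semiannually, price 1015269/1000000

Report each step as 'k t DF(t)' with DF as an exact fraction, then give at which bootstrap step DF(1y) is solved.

1 1/2 9521/10000
2 1 9337/10000
3 3/2 897/1000
DF(1y) is solved at step 2

step 1 [0.5y] swap r/2=479/9521: DF=(1 − 479/9521·(0))/(1+479/9521) = 9521/10000 ≈ 0.952100
step 2 [1y] zero: DF = P = 9337/10000 ≈ 0.933700
step 3 [1.5y] bond c/2=17/400: DF=(1015269/1000000 − 17/400·(0.952100+0.933700))/(1+17/400) = 897/1000 ≈ 0.897000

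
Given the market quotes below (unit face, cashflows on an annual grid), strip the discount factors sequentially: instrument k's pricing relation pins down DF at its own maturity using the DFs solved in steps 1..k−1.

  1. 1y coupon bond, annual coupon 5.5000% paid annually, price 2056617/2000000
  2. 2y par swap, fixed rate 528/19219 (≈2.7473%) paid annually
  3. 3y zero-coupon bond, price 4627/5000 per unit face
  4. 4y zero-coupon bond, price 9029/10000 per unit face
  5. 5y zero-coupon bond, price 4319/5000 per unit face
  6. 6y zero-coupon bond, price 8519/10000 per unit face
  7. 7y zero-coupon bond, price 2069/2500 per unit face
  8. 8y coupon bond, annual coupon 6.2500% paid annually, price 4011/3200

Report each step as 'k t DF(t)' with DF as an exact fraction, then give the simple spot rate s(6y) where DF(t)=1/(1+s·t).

1 1 9747/10000
2 2 592/625
3 3 4627/5000
4 4 9029/10000
5 5 4319/5000
6 6 8519/10000
7 7 2069/2500
8 8 1619/2000
s(6y) = (1/(8519/10000) − 1)/(6) = 1481/51114 ≈ 2.8974%

step 1 [1y] bond c/1=11/200: DF=(2056617/2000000 − 11/200·(0))/(1+11/200) = 9747/10000 ≈ 0.974700
step 2 [2y] swap r/1=528/19219: DF=(1 − 528/19219·(0.974700))/(1+528/19219) = 592/625 ≈ 0.947200
step 3 [3y] zero: DF = P = 4627/5000 ≈ 0.925400
step 4 [4y] zero: DF = P = 9029/10000 ≈ 0.902900
step 5 [5y] zero: DF = P = 4319/5000 ≈ 0.863800
step 6 [6y] zero: DF = P = 8519/10000 ≈ 0.851900
step 7 [7y] zero: DF = P = 2069/2500 ≈ 0.827600
step 8 [8y] bond c/1=1/16: DF=(4011/3200 − 1/16·(0.974700+0.947200+0.925400+0.902900+0.863800+0.851900+0.827600))/(1+1/16) = 1619/2000 ≈ 0.809500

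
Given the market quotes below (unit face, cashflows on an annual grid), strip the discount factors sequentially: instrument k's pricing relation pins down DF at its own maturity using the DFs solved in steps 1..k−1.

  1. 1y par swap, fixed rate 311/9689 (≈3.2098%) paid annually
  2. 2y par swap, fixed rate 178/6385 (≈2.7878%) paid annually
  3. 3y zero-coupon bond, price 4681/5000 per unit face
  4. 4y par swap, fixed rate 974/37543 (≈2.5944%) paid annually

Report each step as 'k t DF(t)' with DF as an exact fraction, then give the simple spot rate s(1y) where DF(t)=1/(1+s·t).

step 1 [1y] swap r/1=311/9689: DF=(1 − 311/9689·(0))/(1+311/9689) = 9689/10000 ≈ 0.968900
step 2 [2y] swap r/1=178/6385: DF=(1 − 178/6385·(0.968900))/(1+178/6385) = 4733/5000 ≈ 0.946600
step 3 [3y] zero: DF = P = 4681/5000 ≈ 0.936200
step 4 [4y] swap r/1=974/37543: DF=(1 − 974/37543·(0.968900+0.946600+0.936200))/(1+974/37543) = 4513/5000 ≈ 0.902600

1 1 9689/10000
2 2 4733/5000
3 3 4681/5000
4 4 4513/5000
s(1y) = (1/(9689/10000) − 1)/(1) = 311/9689 ≈ 3.2098%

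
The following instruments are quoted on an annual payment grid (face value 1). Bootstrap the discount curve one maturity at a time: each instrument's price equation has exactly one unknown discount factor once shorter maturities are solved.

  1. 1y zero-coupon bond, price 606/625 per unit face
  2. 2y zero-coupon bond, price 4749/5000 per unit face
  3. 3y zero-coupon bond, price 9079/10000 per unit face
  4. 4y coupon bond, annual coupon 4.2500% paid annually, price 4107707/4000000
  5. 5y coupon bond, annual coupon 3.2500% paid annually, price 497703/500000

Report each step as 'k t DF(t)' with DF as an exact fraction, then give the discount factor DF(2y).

1 1 606/625
2 2 4749/5000
3 3 9079/10000
4 4 4349/5000
5 5 8477/10000
DF(2y) = 4749/5000 ≈ 0.949800

step 1 [1y] zero: DF = P = 606/625 ≈ 0.969600
step 2 [2y] zero: DF = P = 4749/5000 ≈ 0.949800
step 3 [3y] zero: DF = P = 9079/10000 ≈ 0.907900
step 4 [4y] bond c/1=17/400: DF=(4107707/4000000 − 17/400·(0.969600+0.949800+0.907900))/(1+17/400) = 4349/5000 ≈ 0.869800
step 5 [5y] bond c/1=13/400: DF=(497703/500000 − 13/400·(0.969600+0.949800+0.907900+0.869800))/(1+13/400) = 8477/10000 ≈ 0.847700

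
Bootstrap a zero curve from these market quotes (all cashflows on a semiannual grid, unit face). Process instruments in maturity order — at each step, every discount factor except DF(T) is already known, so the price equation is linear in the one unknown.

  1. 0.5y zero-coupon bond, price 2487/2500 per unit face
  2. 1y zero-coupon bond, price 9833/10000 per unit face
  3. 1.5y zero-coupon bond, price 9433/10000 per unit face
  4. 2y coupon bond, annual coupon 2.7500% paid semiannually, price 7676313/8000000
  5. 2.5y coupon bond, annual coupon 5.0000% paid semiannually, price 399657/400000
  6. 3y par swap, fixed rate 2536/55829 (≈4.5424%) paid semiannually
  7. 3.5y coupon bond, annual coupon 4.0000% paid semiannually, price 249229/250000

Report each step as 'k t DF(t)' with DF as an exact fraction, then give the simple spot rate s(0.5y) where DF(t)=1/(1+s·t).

step 1 [0.5y] zero: DF = P = 2487/2500 ≈ 0.994800
step 2 [1y] zero: DF = P = 9833/10000 ≈ 0.983300
step 3 [1.5y] zero: DF = P = 9433/10000 ≈ 0.943300
step 4 [2y] bond c/2=11/800: DF=(7676313/8000000 − 11/800·(0.994800+0.983300+0.943300))/(1+11/800) = 9069/10000 ≈ 0.906900
step 5 [2.5y] bond c/2=1/40: DF=(399657/400000 − 1/40·(0.994800+0.983300+0.943300+0.906900))/(1+1/40) = 4407/5000 ≈ 0.881400
step 6 [3y] swap r/2=1268/55829: DF=(1 − 1268/55829·(0.994800+0.983300+0.943300+0.906900+0.881400))/(1+1268/55829) = 2183/2500 ≈ 0.873200
step 7 [3.5y] bond c/2=1/50: DF=(249229/250000 − 1/50·(0.994800+0.983300+0.943300+0.906900+0.881400+0.873200))/(1+1/50) = 8679/10000 ≈ 0.867900

1 1/2 2487/2500
2 1 9833/10000
3 3/2 9433/10000
4 2 9069/10000
5 5/2 4407/5000
6 3 2183/2500
7 7/2 8679/10000
s(0.5y) = (1/(2487/2500) − 1)/(1/2) = 26/2487 ≈ 1.0454%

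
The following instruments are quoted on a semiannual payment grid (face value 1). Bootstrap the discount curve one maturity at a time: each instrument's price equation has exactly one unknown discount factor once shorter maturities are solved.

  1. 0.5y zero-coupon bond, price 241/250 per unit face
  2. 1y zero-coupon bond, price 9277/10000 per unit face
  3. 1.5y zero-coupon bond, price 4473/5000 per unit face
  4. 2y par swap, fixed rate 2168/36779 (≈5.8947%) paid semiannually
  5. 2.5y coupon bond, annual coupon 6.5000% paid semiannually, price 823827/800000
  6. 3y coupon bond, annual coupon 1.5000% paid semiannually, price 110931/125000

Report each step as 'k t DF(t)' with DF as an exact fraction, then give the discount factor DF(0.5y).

1 1/2 241/250
2 1 9277/10000
3 3/2 4473/5000
4 2 2229/2500
5 5/2 551/625
6 3 8469/10000
DF(0.5y) = 241/250 ≈ 0.964000

step 1 [0.5y] zero: DF = P = 241/250 ≈ 0.964000
step 2 [1y] zero: DF = P = 9277/10000 ≈ 0.927700
step 3 [1.5y] zero: DF = P = 4473/5000 ≈ 0.894600
step 4 [2y] swap r/2=1084/36779: DF=(1 − 1084/36779·(0.964000+0.927700+0.894600))/(1+1084/36779) = 2229/2500 ≈ 0.891600
step 5 [2.5y] bond c/2=13/400: DF=(823827/800000 − 13/400·(0.964000+0.927700+0.894600+0.891600))/(1+13/400) = 551/625 ≈ 0.881600
step 6 [3y] bond c/2=3/400: DF=(110931/125000 − 3/400·(0.964000+0.927700+0.894600+0.891600+0.881600))/(1+3/400) = 8469/10000 ≈ 0.846900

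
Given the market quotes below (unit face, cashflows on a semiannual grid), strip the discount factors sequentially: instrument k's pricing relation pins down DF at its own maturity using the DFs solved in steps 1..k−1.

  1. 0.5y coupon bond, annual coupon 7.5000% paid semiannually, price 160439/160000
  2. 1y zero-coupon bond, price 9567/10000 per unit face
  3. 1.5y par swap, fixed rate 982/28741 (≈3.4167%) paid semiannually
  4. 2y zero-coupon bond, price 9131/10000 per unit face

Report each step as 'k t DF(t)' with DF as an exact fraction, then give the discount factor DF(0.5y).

1 1/2 1933/2000
2 1 9567/10000
3 3/2 9509/10000
4 2 9131/10000
DF(0.5y) = 1933/2000 ≈ 0.966500

step 1 [0.5y] bond c/2=3/80: DF=(160439/160000 − 3/80·(0))/(1+3/80) = 1933/2000 ≈ 0.966500
step 2 [1y] zero: DF = P = 9567/10000 ≈ 0.956700
step 3 [1.5y] swap r/2=491/28741: DF=(1 − 491/28741·(0.966500+0.956700))/(1+491/28741) = 9509/10000 ≈ 0.950900
step 4 [2y] zero: DF = P = 9131/10000 ≈ 0.913100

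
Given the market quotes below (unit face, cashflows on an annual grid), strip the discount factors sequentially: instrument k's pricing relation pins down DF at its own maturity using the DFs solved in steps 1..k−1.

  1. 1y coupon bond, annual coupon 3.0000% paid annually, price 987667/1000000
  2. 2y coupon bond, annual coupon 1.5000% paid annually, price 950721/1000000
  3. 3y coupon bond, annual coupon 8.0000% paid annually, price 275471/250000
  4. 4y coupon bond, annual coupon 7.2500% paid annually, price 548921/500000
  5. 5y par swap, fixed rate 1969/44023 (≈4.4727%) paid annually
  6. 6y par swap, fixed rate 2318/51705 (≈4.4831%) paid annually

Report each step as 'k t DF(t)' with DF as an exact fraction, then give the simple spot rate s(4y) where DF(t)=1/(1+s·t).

1 1 9589/10000
2 2 369/400
3 3 8809/10000
4 4 8369/10000
5 5 8031/10000
6 6 3841/5000
s(4y) = (1/(8369/10000) − 1)/(4) = 1631/33476 ≈ 4.8721%

step 1 [1y] bond c/1=3/100: DF=(987667/1000000 − 3/100·(0))/(1+3/100) = 9589/10000 ≈ 0.958900
step 2 [2y] bond c/1=3/200: DF=(950721/1000000 − 3/200·(0.958900))/(1+3/200) = 369/400 ≈ 0.922500
step 3 [3y] bond c/1=2/25: DF=(275471/250000 − 2/25·(0.958900+0.922500))/(1+2/25) = 8809/10000 ≈ 0.880900
step 4 [4y] bond c/1=29/400: DF=(548921/500000 − 29/400·(0.958900+0.922500+0.880900))/(1+29/400) = 8369/10000 ≈ 0.836900
step 5 [5y] swap r/1=1969/44023: DF=(1 − 1969/44023·(0.958900+0.922500+0.880900+0.836900))/(1+1969/44023) = 8031/10000 ≈ 0.803100
step 6 [6y] swap r/1=2318/51705: DF=(1 − 2318/51705·(0.958900+0.922500+0.880900+0.836900+0.803100))/(1+2318/51705) = 3841/5000 ≈ 0.768200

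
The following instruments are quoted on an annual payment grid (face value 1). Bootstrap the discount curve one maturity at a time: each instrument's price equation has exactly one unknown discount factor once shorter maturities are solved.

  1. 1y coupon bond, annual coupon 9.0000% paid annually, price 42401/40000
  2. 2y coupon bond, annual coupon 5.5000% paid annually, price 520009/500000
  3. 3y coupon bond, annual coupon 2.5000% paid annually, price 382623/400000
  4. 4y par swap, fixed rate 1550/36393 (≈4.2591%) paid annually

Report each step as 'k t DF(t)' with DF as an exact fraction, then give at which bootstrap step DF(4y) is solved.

step 1 [1y] bond c/1=9/100: DF=(42401/40000 − 9/100·(0))/(1+9/100) = 389/400 ≈ 0.972500
step 2 [2y] bond c/1=11/200: DF=(520009/500000 − 11/200·(0.972500))/(1+11/200) = 9351/10000 ≈ 0.935100
step 3 [3y] bond c/1=1/40: DF=(382623/400000 − 1/40·(0.972500+0.935100))/(1+1/40) = 8867/10000 ≈ 0.886700
step 4 [4y] swap r/1=1550/36393: DF=(1 − 1550/36393·(0.972500+0.935100+0.886700))/(1+1550/36393) = 169/200 ≈ 0.845000

1 1 389/400
2 2 9351/10000
3 3 8867/10000
4 4 169/200
DF(4y) is solved at step 4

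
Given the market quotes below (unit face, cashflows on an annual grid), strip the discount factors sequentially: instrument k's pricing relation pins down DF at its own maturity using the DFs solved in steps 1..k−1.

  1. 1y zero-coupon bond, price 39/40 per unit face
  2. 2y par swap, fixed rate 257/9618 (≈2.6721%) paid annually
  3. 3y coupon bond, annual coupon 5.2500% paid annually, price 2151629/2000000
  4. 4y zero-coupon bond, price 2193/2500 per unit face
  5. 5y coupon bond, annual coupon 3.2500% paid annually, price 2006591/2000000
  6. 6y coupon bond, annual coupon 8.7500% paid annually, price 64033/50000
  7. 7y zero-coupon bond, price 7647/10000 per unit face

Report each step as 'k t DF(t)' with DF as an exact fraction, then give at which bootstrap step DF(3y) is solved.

1 1 39/40
2 2 4743/5000
3 3 4631/5000
4 4 2193/2500
5 5 534/625
6 6 809/1000
7 7 7647/10000
DF(3y) is solved at step 3

step 1 [1y] zero: DF = P = 39/40 ≈ 0.975000
step 2 [2y] swap r/1=257/9618: DF=(1 − 257/9618·(0.975000))/(1+257/9618) = 4743/5000 ≈ 0.948600
step 3 [3y] bond c/1=21/400: DF=(2151629/2000000 − 21/400·(0.975000+0.948600))/(1+21/400) = 4631/5000 ≈ 0.926200
step 4 [4y] zero: DF = P = 2193/2500 ≈ 0.877200
step 5 [5y] bond c/1=13/400: DF=(2006591/2000000 − 13/400·(0.975000+0.948600+0.926200+0.877200))/(1+13/400) = 534/625 ≈ 0.854400
step 6 [6y] bond c/1=7/80: DF=(64033/50000 − 7/80·(0.975000+0.948600+0.926200+0.877200+0.854400))/(1+7/80) = 809/1000 ≈ 0.809000
step 7 [7y] zero: DF = P = 7647/10000 ≈ 0.764700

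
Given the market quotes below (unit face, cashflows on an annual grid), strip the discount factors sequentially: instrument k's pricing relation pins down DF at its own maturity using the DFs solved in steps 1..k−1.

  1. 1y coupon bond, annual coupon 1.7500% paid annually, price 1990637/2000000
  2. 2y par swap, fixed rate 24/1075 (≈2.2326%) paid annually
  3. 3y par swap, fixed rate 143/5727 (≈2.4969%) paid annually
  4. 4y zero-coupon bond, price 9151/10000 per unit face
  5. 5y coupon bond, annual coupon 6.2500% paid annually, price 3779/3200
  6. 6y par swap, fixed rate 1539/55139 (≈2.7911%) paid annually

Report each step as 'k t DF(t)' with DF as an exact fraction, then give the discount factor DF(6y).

step 1 [1y] bond c/1=7/400: DF=(1990637/2000000 − 7/400·(0))/(1+7/400) = 4891/5000 ≈ 0.978200
step 2 [2y] swap r/1=24/1075: DF=(1 − 24/1075·(0.978200))/(1+24/1075) = 598/625 ≈ 0.956800
step 3 [3y] swap r/1=143/5727: DF=(1 − 143/5727·(0.978200+0.956800))/(1+143/5727) = 1857/2000 ≈ 0.928500
step 4 [4y] zero: DF = P = 9151/10000 ≈ 0.915100
step 5 [5y] bond c/1=1/16: DF=(3779/3200 − 1/16·(0.978200+0.956800+0.928500+0.915100))/(1+1/16) = 2223/2500 ≈ 0.889200
step 6 [6y] swap r/1=1539/55139: DF=(1 − 1539/55139·(0.978200+0.956800+0.928500+0.915100+0.889200))/(1+1539/55139) = 8461/10000 ≈ 0.846100

1 1 4891/5000
2 2 598/625
3 3 1857/2000
4 4 9151/10000
5 5 2223/2500
6 6 8461/10000
DF(6y) = 8461/10000 ≈ 0.846100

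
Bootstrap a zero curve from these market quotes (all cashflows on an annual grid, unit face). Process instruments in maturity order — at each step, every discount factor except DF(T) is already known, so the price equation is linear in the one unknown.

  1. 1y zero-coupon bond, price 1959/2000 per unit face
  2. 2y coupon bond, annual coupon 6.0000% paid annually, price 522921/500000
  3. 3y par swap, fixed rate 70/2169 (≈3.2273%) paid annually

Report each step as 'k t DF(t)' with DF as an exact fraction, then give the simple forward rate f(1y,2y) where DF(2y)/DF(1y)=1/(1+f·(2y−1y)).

step 1 [1y] zero: DF = P = 1959/2000 ≈ 0.979500
step 2 [2y] bond c/1=3/50: DF=(522921/500000 − 3/50·(0.979500))/(1+3/50) = 582/625 ≈ 0.931200
step 3 [3y] swap r/1=70/2169: DF=(1 − 70/2169·(0.979500+0.931200))/(1+70/2169) = 909/1000 ≈ 0.909000

1 1 1959/2000
2 2 582/625
3 3 909/1000
f(1y,2y) = ((1959/2000)/(582/625) − 1)/(1) = 161/3104 ≈ 5.1869%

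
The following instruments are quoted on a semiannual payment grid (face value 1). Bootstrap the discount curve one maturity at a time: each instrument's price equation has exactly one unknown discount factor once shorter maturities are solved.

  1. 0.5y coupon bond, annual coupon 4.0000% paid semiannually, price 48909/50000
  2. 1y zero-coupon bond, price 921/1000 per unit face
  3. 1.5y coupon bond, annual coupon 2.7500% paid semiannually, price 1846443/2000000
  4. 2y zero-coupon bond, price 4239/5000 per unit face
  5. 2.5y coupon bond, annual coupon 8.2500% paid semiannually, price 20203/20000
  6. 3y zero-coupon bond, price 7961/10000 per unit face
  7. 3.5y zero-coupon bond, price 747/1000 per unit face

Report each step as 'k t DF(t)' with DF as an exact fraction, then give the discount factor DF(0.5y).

step 1 [0.5y] bond c/2=1/50: DF=(48909/50000 − 1/50·(0))/(1+1/50) = 959/1000 ≈ 0.959000
step 2 [1y] zero: DF = P = 921/1000 ≈ 0.921000
step 3 [1.5y] bond c/2=11/800: DF=(1846443/2000000 − 11/800·(0.959000+0.921000))/(1+11/800) = 2213/2500 ≈ 0.885200
step 4 [2y] zero: DF = P = 4239/5000 ≈ 0.847800
step 5 [2.5y] bond c/2=33/800: DF=(20203/20000 − 33/800·(0.959000+0.921000+0.885200+0.847800))/(1+33/800) = 827/1000 ≈ 0.827000
step 6 [3y] zero: DF = P = 7961/10000 ≈ 0.796100
step 7 [3.5y] zero: DF = P = 747/1000 ≈ 0.747000

1 1/2 959/1000
2 1 921/1000
3 3/2 2213/2500
4 2 4239/5000
5 5/2 827/1000
6 3 7961/10000
7 7/2 747/1000
DF(0.5y) = 959/1000 ≈ 0.959000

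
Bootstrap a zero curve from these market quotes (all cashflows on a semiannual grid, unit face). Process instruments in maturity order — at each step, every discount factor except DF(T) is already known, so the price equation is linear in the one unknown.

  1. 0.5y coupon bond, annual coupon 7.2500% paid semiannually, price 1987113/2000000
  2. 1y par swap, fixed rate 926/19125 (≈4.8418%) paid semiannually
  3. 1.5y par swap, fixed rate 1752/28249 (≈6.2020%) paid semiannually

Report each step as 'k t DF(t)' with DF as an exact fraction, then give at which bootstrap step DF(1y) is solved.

1 1/2 2397/2500
2 1 9537/10000
3 3/2 2281/2500
DF(1y) is solved at step 2

step 1 [0.5y] bond c/2=29/800: DF=(1987113/2000000 − 29/800·(0))/(1+29/800) = 2397/2500 ≈ 0.958800
step 2 [1y] swap r/2=463/19125: DF=(1 − 463/19125·(0.958800))/(1+463/19125) = 9537/10000 ≈ 0.953700
step 3 [1.5y] swap r/2=876/28249: DF=(1 − 876/28249·(0.958800+0.953700))/(1+876/28249) = 2281/2500 ≈ 0.912400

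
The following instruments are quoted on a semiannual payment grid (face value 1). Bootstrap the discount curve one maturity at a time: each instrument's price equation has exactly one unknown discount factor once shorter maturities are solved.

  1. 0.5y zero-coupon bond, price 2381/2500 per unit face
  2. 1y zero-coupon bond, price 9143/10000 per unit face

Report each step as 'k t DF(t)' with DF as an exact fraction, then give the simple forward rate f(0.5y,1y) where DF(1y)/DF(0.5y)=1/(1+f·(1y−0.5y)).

1 1/2 2381/2500
2 1 9143/10000
f(0.5y,1y) = ((2381/2500)/(9143/10000) − 1)/(1/2) = 762/9143 ≈ 8.3342%

step 1 [0.5y] zero: DF = P = 2381/2500 ≈ 0.952400
step 2 [1y] zero: DF = P = 9143/10000 ≈ 0.914300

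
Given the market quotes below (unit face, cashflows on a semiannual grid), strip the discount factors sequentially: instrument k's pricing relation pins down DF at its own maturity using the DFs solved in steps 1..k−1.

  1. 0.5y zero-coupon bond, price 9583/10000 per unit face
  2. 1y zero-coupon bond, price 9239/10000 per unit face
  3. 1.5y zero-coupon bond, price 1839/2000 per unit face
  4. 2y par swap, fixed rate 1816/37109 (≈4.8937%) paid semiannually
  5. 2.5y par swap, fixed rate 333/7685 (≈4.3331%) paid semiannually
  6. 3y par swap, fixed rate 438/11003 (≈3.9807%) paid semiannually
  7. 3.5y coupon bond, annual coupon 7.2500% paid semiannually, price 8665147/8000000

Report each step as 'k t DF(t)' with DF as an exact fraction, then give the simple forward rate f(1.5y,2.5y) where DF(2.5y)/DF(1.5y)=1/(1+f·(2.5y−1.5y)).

step 1 [0.5y] zero: DF = P = 9583/10000 ≈ 0.958300
step 2 [1y] zero: DF = P = 9239/10000 ≈ 0.923900
step 3 [1.5y] zero: DF = P = 1839/2000 ≈ 0.919500
step 4 [2y] swap r/2=908/37109: DF=(1 − 908/37109·(0.958300+0.923900+0.919500))/(1+908/37109) = 2273/2500 ≈ 0.909200
step 5 [2.5y] swap r/2=333/15370: DF=(1 − 333/15370·(0.958300+0.923900+0.919500+0.909200))/(1+333/15370) = 9001/10000 ≈ 0.900100
step 6 [3y] swap r/2=219/11003: DF=(1 − 219/11003·(0.958300+0.923900+0.919500+0.909200+0.900100))/(1+219/11003) = 1781/2000 ≈ 0.890500
step 7 [3.5y] bond c/2=29/800: DF=(8665147/8000000 − 29/800·(0.958300+0.923900+0.919500+0.909200+0.900100+0.890500))/(1+29/800) = 533/625 ≈ 0.852800

1 1/2 9583/10000
2 1 9239/10000
3 3/2 1839/2000
4 2 2273/2500
5 5/2 9001/10000
6 3 1781/2000
7 7/2 533/625
f(1.5y,2.5y) = ((1839/2000)/(9001/10000) − 1)/(1) = 194/9001 ≈ 2.1553%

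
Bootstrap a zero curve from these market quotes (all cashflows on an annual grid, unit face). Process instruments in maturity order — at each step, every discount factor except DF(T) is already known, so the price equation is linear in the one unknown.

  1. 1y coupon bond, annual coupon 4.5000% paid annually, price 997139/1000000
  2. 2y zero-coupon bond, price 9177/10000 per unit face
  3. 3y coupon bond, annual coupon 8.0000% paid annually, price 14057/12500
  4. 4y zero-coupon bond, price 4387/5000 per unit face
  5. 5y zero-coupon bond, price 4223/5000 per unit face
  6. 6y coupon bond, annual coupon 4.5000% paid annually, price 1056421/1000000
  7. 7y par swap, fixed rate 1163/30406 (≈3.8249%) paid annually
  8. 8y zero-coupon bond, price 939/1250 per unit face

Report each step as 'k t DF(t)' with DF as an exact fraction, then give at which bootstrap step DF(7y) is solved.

step 1 [1y] bond c/1=9/200: DF=(997139/1000000 − 9/200·(0))/(1+9/200) = 4771/5000 ≈ 0.954200
step 2 [2y] zero: DF = P = 9177/10000 ≈ 0.917700
step 3 [3y] bond c/1=2/25: DF=(14057/12500 − 2/25·(0.954200+0.917700))/(1+2/25) = 4513/5000 ≈ 0.902600
step 4 [4y] zero: DF = P = 4387/5000 ≈ 0.877400
step 5 [5y] zero: DF = P = 4223/5000 ≈ 0.844600
step 6 [6y] bond c/1=9/200: DF=(1056421/1000000 − 9/200·(0.954200+0.917700+0.902600+0.877400+0.844600))/(1+9/200) = 8173/10000 ≈ 0.817300
step 7 [7y] swap r/1=1163/30406: DF=(1 − 1163/30406·(0.954200+0.917700+0.902600+0.877400+0.844600+0.817300))/(1+1163/30406) = 3837/5000 ≈ 0.767400
step 8 [8y] zero: DF = P = 939/1250 ≈ 0.751200

1 1 4771/5000
2 2 9177/10000
3 3 4513/5000
4 4 4387/5000
5 5 4223/5000
6 6 8173/10000
7 7 3837/5000
8 8 939/1250
DF(7y) is solved at step 7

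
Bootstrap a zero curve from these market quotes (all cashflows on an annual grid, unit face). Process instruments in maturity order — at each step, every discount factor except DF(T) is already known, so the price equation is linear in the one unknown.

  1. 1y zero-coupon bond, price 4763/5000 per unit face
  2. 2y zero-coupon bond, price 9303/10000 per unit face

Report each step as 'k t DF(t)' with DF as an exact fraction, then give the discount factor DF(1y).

step 1 [1y] zero: DF = P = 4763/5000 ≈ 0.952600
step 2 [2y] zero: DF = P = 9303/10000 ≈ 0.930300

1 1 4763/5000
2 2 9303/10000
DF(1y) = 4763/5000 ≈ 0.952600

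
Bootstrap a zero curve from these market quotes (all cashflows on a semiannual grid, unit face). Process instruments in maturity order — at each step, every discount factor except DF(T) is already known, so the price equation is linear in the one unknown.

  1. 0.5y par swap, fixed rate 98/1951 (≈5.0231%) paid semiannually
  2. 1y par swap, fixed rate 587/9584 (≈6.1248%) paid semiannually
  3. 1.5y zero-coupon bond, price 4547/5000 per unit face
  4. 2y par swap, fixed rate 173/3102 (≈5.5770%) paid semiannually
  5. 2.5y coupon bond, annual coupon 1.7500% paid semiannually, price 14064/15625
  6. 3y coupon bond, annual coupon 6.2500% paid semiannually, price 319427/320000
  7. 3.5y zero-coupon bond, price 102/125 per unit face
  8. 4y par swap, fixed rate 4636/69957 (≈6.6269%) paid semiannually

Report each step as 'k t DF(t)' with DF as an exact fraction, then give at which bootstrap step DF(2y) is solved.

1 1/2 1951/2000
2 1 9413/10000
3 3/2 4547/5000
4 2 4481/5000
5 5/2 43/50
6 3 8291/10000
7 7/2 102/125
8 4 3841/5000
DF(2y) is solved at step 4

step 1 [0.5y] swap r/2=49/1951: DF=(1 − 49/1951·(0))/(1+49/1951) = 1951/2000 ≈ 0.975500
step 2 [1y] swap r/2=587/19168: DF=(1 − 587/19168·(0.975500))/(1+587/19168) = 9413/10000 ≈ 0.941300
step 3 [1.5y] zero: DF = P = 4547/5000 ≈ 0.909400
step 4 [2y] swap r/2=173/6204: DF=(1 − 173/6204·(0.975500+0.941300+0.909400))/(1+173/6204) = 4481/5000 ≈ 0.896200
step 5 [2.5y] bond c/2=7/800: DF=(14064/15625 − 7/800·(0.975500+0.941300+0.909400+0.896200))/(1+7/800) = 43/50 ≈ 0.860000
step 6 [3y] bond c/2=1/32: DF=(319427/320000 − 1/32·(0.975500+0.941300+0.909400+0.896200+0.860000))/(1+1/32) = 8291/10000 ≈ 0.829100
step 7 [3.5y] zero: DF = P = 102/125 ≈ 0.816000
step 8 [4y] swap r/2=2318/69957: DF=(1 − 2318/69957·(0.975500+0.941300+0.909400+0.896200+0.860000+0.829100+0.816000))/(1+2318/69957) = 3841/5000 ≈ 0.768200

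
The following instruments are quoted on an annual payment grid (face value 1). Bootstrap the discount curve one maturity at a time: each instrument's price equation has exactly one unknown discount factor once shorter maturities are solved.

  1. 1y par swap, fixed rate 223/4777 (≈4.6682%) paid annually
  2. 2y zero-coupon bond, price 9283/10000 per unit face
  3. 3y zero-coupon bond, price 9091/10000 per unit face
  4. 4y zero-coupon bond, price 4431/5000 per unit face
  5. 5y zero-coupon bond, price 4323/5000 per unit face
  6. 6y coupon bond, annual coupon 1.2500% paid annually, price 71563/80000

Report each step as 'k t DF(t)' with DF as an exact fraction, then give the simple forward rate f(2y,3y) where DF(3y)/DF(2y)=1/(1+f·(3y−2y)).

1 1 4777/5000
2 2 9283/10000
3 3 9091/10000
4 4 4431/5000
5 5 4323/5000
6 6 4137/5000
f(2y,3y) = ((9283/10000)/(9091/10000) − 1)/(1) = 192/9091 ≈ 2.1120%

step 1 [1y] swap r/1=223/4777: DF=(1 − 223/4777·(0))/(1+223/4777) = 4777/5000 ≈ 0.955400
step 2 [2y] zero: DF = P = 9283/10000 ≈ 0.928300
step 3 [3y] zero: DF = P = 9091/10000 ≈ 0.909100
step 4 [4y] zero: DF = P = 4431/5000 ≈ 0.886200
step 5 [5y] zero: DF = P = 4323/5000 ≈ 0.864600
step 6 [6y] bond c/1=1/80: DF=(71563/80000 − 1/80·(0.955400+0.928300+0.909100+0.886200+0.864600))/(1+1/80) = 4137/5000 ≈ 0.827400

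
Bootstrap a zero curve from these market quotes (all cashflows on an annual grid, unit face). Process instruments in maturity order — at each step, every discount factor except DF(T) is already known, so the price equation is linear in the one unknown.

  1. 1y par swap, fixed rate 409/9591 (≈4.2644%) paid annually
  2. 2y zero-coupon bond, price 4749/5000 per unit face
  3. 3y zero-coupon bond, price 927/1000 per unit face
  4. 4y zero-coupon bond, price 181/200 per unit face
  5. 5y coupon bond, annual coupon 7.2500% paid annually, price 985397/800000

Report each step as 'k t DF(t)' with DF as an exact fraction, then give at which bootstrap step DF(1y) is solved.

step 1 [1y] swap r/1=409/9591: DF=(1 − 409/9591·(0))/(1+409/9591) = 9591/10000 ≈ 0.959100
step 2 [2y] zero: DF = P = 4749/5000 ≈ 0.949800
step 3 [3y] zero: DF = P = 927/1000 ≈ 0.927000
step 4 [4y] zero: DF = P = 181/200 ≈ 0.905000
step 5 [5y] bond c/1=29/400: DF=(985397/800000 − 29/400·(0.959100+0.949800+0.927000+0.905000))/(1+29/400) = 2239/2500 ≈ 0.895600

1 1 9591/10000
2 2 4749/5000
3 3 927/1000
4 4 181/200
5 5 2239/2500
DF(1y) is solved at step 1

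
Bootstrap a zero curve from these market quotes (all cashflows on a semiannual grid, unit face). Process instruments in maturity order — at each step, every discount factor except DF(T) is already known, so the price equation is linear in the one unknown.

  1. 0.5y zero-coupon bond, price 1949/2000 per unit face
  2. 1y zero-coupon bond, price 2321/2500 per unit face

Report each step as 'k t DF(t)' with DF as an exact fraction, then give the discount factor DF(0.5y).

step 1 [0.5y] zero: DF = P = 1949/2000 ≈ 0.974500
step 2 [1y] zero: DF = P = 2321/2500 ≈ 0.928400

1 1/2 1949/2000
2 1 2321/2500
DF(0.5y) = 1949/2000 ≈ 0.974500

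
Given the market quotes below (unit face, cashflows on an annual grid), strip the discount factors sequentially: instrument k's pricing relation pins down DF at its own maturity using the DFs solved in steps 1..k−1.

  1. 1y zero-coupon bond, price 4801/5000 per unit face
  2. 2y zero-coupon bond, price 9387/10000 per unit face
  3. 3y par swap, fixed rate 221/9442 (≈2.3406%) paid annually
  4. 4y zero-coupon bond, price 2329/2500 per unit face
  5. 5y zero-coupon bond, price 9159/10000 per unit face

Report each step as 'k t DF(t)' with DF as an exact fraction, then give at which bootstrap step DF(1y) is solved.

step 1 [1y] zero: DF = P = 4801/5000 ≈ 0.960200
step 2 [2y] zero: DF = P = 9387/10000 ≈ 0.938700
step 3 [3y] swap r/1=221/9442: DF=(1 − 221/9442·(0.960200+0.938700))/(1+221/9442) = 9337/10000 ≈ 0.933700
step 4 [4y] zero: DF = P = 2329/2500 ≈ 0.931600
step 5 [5y] zero: DF = P = 9159/10000 ≈ 0.915900

1 1 4801/5000
2 2 9387/10000
3 3 9337/10000
4 4 2329/2500
5 5 9159/10000
DF(1y) is solved at step 1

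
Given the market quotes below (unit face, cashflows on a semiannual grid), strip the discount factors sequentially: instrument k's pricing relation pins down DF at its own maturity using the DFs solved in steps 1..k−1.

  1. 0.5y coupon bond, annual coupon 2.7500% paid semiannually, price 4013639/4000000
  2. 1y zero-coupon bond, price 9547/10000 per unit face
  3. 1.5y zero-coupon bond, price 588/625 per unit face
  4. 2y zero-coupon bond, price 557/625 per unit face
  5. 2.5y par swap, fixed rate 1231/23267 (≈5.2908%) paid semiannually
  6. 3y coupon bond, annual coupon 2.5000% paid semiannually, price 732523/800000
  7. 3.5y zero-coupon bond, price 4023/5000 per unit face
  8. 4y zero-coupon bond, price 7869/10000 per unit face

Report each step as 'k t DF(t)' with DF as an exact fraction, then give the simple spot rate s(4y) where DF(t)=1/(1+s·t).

step 1 [0.5y] bond c/2=11/800: DF=(4013639/4000000 − 11/800·(0))/(1+11/800) = 4949/5000 ≈ 0.989800
step 2 [1y] zero: DF = P = 9547/10000 ≈ 0.954700
step 3 [1.5y] zero: DF = P = 588/625 ≈ 0.940800
step 4 [2y] zero: DF = P = 557/625 ≈ 0.891200
step 5 [2.5y] swap r/2=1231/46534: DF=(1 − 1231/46534·(0.989800+0.954700+0.940800+0.891200))/(1+1231/46534) = 8769/10000 ≈ 0.876900
step 6 [3y] bond c/2=1/80: DF=(732523/800000 − 1/80·(0.989800+0.954700+0.940800+0.891200+0.876900))/(1+1/80) = 8469/10000 ≈ 0.846900
step 7 [3.5y] zero: DF = P = 4023/5000 ≈ 0.804600
step 8 [4y] zero: DF = P = 7869/10000 ≈ 0.786900

1 1/2 4949/5000
2 1 9547/10000
3 3/2 588/625
4 2 557/625
5 5/2 8769/10000
6 3 8469/10000
7 7/2 4023/5000
8 4 7869/10000
s(4y) = (1/(7869/10000) − 1)/(4) = 2131/31476 ≈ 6.7702%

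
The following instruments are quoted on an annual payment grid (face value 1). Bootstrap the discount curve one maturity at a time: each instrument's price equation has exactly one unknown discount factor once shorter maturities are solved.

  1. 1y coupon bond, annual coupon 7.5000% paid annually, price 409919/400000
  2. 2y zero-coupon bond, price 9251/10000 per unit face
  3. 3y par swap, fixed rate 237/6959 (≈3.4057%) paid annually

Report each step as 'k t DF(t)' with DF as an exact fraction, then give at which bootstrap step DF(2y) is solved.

1 1 9533/10000
2 2 9251/10000
3 3 2263/2500
DF(2y) is solved at step 2

step 1 [1y] bond c/1=3/40: DF=(409919/400000 − 3/40·(0))/(1+3/40) = 9533/10000 ≈ 0.953300
step 2 [2y] zero: DF = P = 9251/10000 ≈ 0.925100
step 3 [3y] swap r/1=237/6959: DF=(1 − 237/6959·(0.953300+0.925100))/(1+237/6959) = 2263/2500 ≈ 0.905200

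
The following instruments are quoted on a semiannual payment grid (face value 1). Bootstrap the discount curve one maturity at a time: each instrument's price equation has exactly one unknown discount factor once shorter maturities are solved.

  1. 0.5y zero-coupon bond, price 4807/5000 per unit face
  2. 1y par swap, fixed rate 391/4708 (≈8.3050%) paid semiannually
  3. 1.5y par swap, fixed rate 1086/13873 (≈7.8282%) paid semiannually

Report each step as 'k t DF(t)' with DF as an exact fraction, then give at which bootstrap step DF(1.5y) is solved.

step 1 [0.5y] zero: DF = P = 4807/5000 ≈ 0.961400
step 2 [1y] swap r/2=391/9416: DF=(1 − 391/9416·(0.961400))/(1+391/9416) = 4609/5000 ≈ 0.921800
step 3 [1.5y] swap r/2=543/13873: DF=(1 − 543/13873·(0.961400+0.921800))/(1+543/13873) = 4457/5000 ≈ 0.891400

1 1/2 4807/5000
2 1 4609/5000
3 3/2 4457/5000
DF(1.5y) is solved at step 3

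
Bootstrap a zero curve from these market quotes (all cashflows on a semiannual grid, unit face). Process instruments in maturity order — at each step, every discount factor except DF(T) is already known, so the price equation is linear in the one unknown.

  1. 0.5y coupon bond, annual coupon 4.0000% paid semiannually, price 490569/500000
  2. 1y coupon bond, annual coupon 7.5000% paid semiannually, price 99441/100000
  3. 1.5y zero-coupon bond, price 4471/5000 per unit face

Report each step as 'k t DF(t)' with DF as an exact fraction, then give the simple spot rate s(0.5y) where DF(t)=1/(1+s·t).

1 1/2 9619/10000
2 1 9237/10000
3 3/2 4471/5000
s(0.5y) = (1/(9619/10000) − 1)/(1/2) = 762/9619 ≈ 7.9218%

step 1 [0.5y] bond c/2=1/50: DF=(490569/500000 − 1/50·(0))/(1+1/50) = 9619/10000 ≈ 0.961900
step 2 [1y] bond c/2=3/80: DF=(99441/100000 − 3/80·(0.961900))/(1+3/80) = 9237/10000 ≈ 0.923700
step 3 [1.5y] zero: DF = P = 4471/5000 ≈ 0.894200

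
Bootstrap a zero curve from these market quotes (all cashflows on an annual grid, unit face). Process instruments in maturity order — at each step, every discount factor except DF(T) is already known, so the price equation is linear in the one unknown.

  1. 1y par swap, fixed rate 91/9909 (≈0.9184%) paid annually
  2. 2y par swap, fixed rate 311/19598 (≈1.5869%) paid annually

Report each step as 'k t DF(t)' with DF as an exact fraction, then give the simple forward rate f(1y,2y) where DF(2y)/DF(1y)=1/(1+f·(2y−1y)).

1 1 9909/10000
2 2 9689/10000
f(1y,2y) = ((9909/10000)/(9689/10000) − 1)/(1) = 220/9689 ≈ 2.2706%

step 1 [1y] swap r/1=91/9909: DF=(1 − 91/9909·(0))/(1+91/9909) = 9909/10000 ≈ 0.990900
step 2 [2y] swap r/1=311/19598: DF=(1 − 311/19598·(0.990900))/(1+311/19598) = 9689/10000 ≈ 0.968900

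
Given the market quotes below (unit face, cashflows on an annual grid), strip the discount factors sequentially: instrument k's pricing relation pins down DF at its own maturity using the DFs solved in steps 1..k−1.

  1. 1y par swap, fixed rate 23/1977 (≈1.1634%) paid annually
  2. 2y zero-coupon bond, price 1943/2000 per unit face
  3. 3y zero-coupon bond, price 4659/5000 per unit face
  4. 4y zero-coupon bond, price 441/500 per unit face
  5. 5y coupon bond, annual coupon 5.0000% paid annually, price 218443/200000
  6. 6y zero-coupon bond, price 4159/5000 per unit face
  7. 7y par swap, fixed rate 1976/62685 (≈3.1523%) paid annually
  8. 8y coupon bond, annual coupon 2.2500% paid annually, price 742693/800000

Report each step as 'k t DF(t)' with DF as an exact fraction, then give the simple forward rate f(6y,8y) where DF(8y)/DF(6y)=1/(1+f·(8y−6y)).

1 1 1977/2000
2 2 1943/2000
3 3 4659/5000
4 4 441/500
5 5 1721/2000
6 6 4159/5000
7 7 1003/1250
8 8 77/100
f(6y,8y) = ((4159/5000)/(77/100) − 1)/(2) = 309/7700 ≈ 4.0130%

step 1 [1y] swap r/1=23/1977: DF=(1 − 23/1977·(0))/(1+23/1977) = 1977/2000 ≈ 0.988500
step 2 [2y] zero: DF = P = 1943/2000 ≈ 0.971500
step 3 [3y] zero: DF = P = 4659/5000 ≈ 0.931800
step 4 [4y] zero: DF = P = 441/500 ≈ 0.882000
step 5 [5y] bond c/1=1/20: DF=(218443/200000 − 1/20·(0.988500+0.971500+0.931800+0.882000))/(1+1/20) = 1721/2000 ≈ 0.860500
step 6 [6y] zero: DF = P = 4159/5000 ≈ 0.831800
step 7 [7y] swap r/1=1976/62685: DF=(1 − 1976/62685·(0.988500+0.971500+0.931800+0.882000+0.860500+0.831800))/(1+1976/62685) = 1003/1250 ≈ 0.802400
step 8 [8y] bond c/1=9/400: DF=(742693/800000 − 9/400·(0.988500+0.971500+0.931800+0.882000+0.860500+0.831800+0.802400))/(1+9/400) = 77/100 ≈ 0.770000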